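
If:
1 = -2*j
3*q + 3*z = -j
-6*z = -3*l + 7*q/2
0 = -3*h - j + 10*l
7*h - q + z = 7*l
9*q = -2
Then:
No Solution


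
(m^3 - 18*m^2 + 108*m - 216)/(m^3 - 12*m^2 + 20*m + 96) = (m^2 - 12*m + 36)/(m^2 - 6*m - 16)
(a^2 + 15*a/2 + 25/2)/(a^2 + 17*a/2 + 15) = (a + 5)/(a + 6)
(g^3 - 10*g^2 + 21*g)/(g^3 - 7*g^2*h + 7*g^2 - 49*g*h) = (g^2 - 10*g + 21)/(g^2 - 7*g*h + 7*g - 49*h)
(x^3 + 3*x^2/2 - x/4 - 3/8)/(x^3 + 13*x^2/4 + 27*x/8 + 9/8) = (4*x^2 - 1)/(4*x^2 + 7*x + 3)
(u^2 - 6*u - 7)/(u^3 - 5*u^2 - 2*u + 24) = (u^2 - 6*u - 7)/(u^3 - 5*u^2 - 2*u + 24)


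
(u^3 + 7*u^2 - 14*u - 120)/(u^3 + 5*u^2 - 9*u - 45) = (u^2 + 2*u - 24)/(u^2 - 9)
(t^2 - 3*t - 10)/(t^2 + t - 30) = (t + 2)/(t + 6)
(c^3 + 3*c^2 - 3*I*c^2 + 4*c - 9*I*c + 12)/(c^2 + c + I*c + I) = (c^2 + c*(3 - 4*I) - 12*I)/(c + 1)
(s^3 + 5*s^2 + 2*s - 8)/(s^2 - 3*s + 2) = (s^2 + 6*s + 8)/(s - 2)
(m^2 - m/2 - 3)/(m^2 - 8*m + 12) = (m + 3/2)/(m - 6)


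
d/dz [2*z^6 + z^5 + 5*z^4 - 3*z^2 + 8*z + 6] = 12*z^5 + 5*z^4 + 20*z^3 - 6*z + 8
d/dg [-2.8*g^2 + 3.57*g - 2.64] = 3.57 - 5.6*g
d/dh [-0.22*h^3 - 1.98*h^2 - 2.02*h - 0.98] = -0.66*h^2 - 3.96*h - 2.02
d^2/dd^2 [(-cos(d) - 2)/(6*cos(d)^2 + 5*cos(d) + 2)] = (81*(1 - cos(2*d))^2*cos(d) + 129*(1 - cos(2*d))^2/2 - 295*cos(d) + 14*cos(2*d) + 81*cos(3*d) - 18*cos(5*d) - 276)/(5*cos(d) + 3*cos(2*d) + 5)^3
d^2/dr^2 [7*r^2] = 14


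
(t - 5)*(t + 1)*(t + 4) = t^3 - 21*t - 20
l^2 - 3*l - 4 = (l - 4)*(l + 1)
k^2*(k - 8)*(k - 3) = k^4 - 11*k^3 + 24*k^2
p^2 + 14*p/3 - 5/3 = (p - 1/3)*(p + 5)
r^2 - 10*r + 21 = (r - 7)*(r - 3)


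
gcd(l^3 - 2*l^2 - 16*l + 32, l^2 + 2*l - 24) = l - 4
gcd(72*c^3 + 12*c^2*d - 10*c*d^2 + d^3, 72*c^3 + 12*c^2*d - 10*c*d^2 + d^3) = 72*c^3 + 12*c^2*d - 10*c*d^2 + d^3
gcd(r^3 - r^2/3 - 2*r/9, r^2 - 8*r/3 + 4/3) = r - 2/3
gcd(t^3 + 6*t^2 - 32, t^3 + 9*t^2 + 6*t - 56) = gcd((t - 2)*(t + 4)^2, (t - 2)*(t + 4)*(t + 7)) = t^2 + 2*t - 8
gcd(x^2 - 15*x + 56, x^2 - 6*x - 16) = x - 8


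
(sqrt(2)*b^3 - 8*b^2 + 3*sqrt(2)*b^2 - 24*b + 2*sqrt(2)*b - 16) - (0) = sqrt(2)*b^3 - 8*b^2 + 3*sqrt(2)*b^2 - 24*b + 2*sqrt(2)*b - 16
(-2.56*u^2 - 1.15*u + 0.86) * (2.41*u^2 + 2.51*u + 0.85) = -6.1696*u^4 - 9.1971*u^3 - 2.9899*u^2 + 1.1811*u + 0.731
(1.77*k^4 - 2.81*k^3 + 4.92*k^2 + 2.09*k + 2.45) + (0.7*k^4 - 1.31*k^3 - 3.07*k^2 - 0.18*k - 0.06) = 2.47*k^4 - 4.12*k^3 + 1.85*k^2 + 1.91*k + 2.39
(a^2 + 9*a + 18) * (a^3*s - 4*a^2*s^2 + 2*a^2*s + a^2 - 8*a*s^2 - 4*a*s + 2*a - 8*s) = a^5*s - 4*a^4*s^2 + 11*a^4*s + a^4 - 44*a^3*s^2 + 32*a^3*s + 11*a^3 - 144*a^2*s^2 - 8*a^2*s + 36*a^2 - 144*a*s^2 - 144*a*s + 36*a - 144*s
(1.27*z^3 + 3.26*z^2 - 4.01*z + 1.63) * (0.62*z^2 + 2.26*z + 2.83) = 0.7874*z^5 + 4.8914*z^4 + 8.4755*z^3 + 1.1738*z^2 - 7.6645*z + 4.6129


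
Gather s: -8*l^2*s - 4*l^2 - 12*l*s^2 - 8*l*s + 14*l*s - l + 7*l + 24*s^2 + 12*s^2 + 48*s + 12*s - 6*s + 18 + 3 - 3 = -4*l^2 + 6*l + s^2*(36 - 12*l) + s*(-8*l^2 + 6*l + 54) + 18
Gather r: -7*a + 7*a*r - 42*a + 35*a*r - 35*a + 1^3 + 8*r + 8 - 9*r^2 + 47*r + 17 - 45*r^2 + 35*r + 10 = -84*a - 54*r^2 + r*(42*a + 90) + 36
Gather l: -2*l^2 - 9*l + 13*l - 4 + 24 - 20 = -2*l^2 + 4*l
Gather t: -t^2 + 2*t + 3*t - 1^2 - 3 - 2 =-t^2 + 5*t - 6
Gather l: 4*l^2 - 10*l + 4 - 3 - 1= 4*l^2 - 10*l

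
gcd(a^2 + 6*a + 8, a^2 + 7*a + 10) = a + 2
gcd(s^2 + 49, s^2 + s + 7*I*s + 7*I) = s + 7*I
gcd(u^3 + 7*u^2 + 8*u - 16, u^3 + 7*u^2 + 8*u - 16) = u^3 + 7*u^2 + 8*u - 16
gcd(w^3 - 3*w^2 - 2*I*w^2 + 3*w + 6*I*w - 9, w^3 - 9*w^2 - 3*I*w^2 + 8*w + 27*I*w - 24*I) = w - 3*I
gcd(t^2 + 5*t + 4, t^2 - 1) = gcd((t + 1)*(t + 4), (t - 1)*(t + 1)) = t + 1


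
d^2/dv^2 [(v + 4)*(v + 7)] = 2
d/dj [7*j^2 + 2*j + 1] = 14*j + 2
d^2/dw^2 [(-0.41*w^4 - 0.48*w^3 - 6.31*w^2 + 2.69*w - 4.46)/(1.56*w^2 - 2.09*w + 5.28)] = (-1.995552*w^6 + 8.020584*w^5 - 31.008054*w^4 + 48.051384*w^3 + 141.34176*w^2 - 125.98344*w - 257.947228)/(3.796416*w^6 - 15.258672*w^5 + 58.990932*w^4 - 112.418801*w^3 + 199.661616*w^2 - 174.797568*w + 147.197952)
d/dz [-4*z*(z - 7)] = 28 - 8*z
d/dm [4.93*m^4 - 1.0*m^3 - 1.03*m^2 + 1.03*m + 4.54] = 19.72*m^3 - 3.0*m^2 - 2.06*m + 1.03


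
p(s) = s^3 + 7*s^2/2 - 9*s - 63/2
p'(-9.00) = 171.00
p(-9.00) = -396.00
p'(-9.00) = 171.00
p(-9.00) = -396.00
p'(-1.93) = -11.34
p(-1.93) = -8.28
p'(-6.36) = 67.83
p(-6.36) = -89.95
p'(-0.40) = -11.32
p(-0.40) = -27.40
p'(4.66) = 88.77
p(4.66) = 103.76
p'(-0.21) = -10.34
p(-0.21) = -29.46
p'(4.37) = 78.88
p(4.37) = 79.46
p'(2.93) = 37.26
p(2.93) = -2.67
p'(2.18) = 20.52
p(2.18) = -24.13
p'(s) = 3*s^2 + 7*s - 9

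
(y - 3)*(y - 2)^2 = y^3 - 7*y^2 + 16*y - 12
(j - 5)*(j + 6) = j^2 + j - 30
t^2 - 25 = (t - 5)*(t + 5)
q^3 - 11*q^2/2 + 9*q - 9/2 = (q - 3)*(q - 3/2)*(q - 1)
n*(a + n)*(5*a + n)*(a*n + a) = 5*a^3*n^2 + 5*a^3*n + 6*a^2*n^3 + 6*a^2*n^2 + a*n^4 + a*n^3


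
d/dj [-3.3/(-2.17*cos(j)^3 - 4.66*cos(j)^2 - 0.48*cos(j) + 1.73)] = (21.483*cos(j)^2 + 30.756*cos(j) + 1.584)*sin(j)/(2.17*cos(j)^3 + 4.66*cos(j)^2 + 0.48*cos(j) - 1.73)^2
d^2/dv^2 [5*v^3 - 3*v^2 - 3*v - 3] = 30*v - 6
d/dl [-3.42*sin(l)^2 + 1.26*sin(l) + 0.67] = (1.26 - 6.84*sin(l))*cos(l)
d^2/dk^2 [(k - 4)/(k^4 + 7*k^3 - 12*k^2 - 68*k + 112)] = 2*(6*k^5 + 40*k^4 - 173*k^3 - 1644*k^2 - 3152*k - 4064)/(k^10 + 25*k^9 + 207*k^8 + 363*k^7 - 3228*k^6 - 11736*k^5 + 20784*k^4 + 95664*k^3 - 100800*k^2 - 288512*k + 351232)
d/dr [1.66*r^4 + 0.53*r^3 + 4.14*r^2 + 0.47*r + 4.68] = 6.64*r^3 + 1.59*r^2 + 8.28*r + 0.47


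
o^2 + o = o*(o + 1)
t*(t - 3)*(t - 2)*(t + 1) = t^4 - 4*t^3 + t^2 + 6*t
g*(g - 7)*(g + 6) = g^3 - g^2 - 42*g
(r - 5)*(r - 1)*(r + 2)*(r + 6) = r^4 + 2*r^3 - 31*r^2 - 32*r + 60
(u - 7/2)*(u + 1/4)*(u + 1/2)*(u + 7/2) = u^4 + 3*u^3/4 - 97*u^2/8 - 147*u/16 - 49/32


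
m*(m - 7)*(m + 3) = m^3 - 4*m^2 - 21*m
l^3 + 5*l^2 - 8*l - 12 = (l - 2)*(l + 1)*(l + 6)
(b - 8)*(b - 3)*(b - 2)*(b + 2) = b^4 - 11*b^3 + 20*b^2 + 44*b - 96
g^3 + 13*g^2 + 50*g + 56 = (g + 2)*(g + 4)*(g + 7)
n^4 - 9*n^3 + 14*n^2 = n^2*(n - 7)*(n - 2)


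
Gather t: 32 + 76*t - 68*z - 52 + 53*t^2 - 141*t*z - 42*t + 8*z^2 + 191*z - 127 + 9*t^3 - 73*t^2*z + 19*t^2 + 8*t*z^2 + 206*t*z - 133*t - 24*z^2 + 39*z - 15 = 9*t^3 + t^2*(72 - 73*z) + t*(8*z^2 + 65*z - 99) - 16*z^2 + 162*z - 162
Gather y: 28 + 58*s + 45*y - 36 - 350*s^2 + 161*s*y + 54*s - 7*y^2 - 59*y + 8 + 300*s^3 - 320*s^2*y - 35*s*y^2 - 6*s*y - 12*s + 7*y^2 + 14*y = 300*s^3 - 350*s^2 - 35*s*y^2 + 100*s + y*(-320*s^2 + 155*s)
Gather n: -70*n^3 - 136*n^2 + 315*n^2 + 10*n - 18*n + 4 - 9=-70*n^3 + 179*n^2 - 8*n - 5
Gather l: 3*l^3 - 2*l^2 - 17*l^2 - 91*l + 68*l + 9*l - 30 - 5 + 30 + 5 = 3*l^3 - 19*l^2 - 14*l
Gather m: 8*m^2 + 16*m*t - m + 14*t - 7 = 8*m^2 + m*(16*t - 1) + 14*t - 7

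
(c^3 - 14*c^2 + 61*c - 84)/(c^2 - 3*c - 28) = (c^2 - 7*c + 12)/(c + 4)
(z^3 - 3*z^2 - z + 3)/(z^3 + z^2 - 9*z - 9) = (z - 1)/(z + 3)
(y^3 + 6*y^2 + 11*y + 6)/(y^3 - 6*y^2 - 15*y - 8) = (y^2 + 5*y + 6)/(y^2 - 7*y - 8)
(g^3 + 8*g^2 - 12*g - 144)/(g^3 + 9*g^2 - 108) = (g - 4)/(g - 3)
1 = 1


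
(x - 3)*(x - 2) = x^2 - 5*x + 6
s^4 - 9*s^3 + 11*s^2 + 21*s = s*(s - 7)*(s - 3)*(s + 1)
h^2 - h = h*(h - 1)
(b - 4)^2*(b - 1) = b^3 - 9*b^2 + 24*b - 16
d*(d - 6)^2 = d^3 - 12*d^2 + 36*d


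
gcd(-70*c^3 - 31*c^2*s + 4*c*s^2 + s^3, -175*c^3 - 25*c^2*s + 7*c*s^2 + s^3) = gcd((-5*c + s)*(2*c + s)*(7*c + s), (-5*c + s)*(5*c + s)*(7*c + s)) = -35*c^2 + 2*c*s + s^2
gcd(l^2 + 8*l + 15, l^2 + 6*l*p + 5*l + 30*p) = l + 5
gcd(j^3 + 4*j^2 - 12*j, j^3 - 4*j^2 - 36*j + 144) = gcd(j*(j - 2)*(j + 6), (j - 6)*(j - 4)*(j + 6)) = j + 6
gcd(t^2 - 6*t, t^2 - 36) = t - 6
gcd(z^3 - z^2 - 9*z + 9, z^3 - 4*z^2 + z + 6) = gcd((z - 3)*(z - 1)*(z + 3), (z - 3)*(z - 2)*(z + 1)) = z - 3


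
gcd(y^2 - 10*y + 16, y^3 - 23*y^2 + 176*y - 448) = y - 8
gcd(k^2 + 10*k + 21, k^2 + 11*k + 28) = k + 7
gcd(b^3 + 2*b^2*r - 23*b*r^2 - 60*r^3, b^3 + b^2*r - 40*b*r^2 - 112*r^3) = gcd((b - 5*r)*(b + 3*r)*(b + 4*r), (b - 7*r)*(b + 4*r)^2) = b + 4*r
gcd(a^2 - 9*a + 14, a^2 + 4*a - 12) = a - 2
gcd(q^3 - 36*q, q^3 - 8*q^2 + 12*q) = q^2 - 6*q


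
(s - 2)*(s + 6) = s^2 + 4*s - 12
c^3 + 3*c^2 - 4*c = c*(c - 1)*(c + 4)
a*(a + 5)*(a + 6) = a^3 + 11*a^2 + 30*a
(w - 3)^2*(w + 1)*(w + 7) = w^4 + 2*w^3 - 32*w^2 + 30*w + 63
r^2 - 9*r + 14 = (r - 7)*(r - 2)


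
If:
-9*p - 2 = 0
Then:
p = -2/9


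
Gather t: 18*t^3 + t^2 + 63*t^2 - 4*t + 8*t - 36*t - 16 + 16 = 18*t^3 + 64*t^2 - 32*t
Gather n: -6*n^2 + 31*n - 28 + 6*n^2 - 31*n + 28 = 0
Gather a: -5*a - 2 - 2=-5*a - 4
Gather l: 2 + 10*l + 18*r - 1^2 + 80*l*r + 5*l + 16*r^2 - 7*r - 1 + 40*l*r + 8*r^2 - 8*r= l*(120*r + 15) + 24*r^2 + 3*r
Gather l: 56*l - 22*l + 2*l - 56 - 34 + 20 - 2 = 36*l - 72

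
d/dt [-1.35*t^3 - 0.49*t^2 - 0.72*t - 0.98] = -4.05*t^2 - 0.98*t - 0.72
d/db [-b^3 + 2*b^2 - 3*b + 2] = -3*b^2 + 4*b - 3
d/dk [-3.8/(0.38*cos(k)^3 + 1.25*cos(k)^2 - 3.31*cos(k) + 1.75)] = (-4.332*cos(k)^2 - 9.5*cos(k) + 12.578)*sin(k)/(0.38*cos(k)^3 + 1.25*cos(k)^2 - 3.31*cos(k) + 1.75)^2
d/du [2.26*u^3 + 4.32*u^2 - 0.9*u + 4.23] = 6.78*u^2 + 8.64*u - 0.9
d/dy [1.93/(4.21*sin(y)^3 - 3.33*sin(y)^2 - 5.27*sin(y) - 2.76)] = (-24.3759*sin(y)^2 + 12.8538*sin(y) + 10.1711)*cos(y)/(-4.21*sin(y)^3 + 3.33*sin(y)^2 + 5.27*sin(y) + 2.76)^2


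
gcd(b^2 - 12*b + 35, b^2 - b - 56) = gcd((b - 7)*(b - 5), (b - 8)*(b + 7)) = 1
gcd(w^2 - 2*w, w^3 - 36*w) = w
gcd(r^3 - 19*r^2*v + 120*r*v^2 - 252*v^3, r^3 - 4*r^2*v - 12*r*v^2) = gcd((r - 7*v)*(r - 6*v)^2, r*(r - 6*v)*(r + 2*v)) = r - 6*v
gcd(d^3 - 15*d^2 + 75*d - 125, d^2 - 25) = d - 5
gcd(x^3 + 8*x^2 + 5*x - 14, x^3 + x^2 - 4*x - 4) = x + 2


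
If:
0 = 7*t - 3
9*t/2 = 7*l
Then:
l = 27/98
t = 3/7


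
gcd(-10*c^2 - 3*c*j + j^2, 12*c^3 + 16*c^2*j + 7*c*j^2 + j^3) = 2*c + j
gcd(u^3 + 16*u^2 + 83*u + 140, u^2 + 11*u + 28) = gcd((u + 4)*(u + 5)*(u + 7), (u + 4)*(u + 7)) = u^2 + 11*u + 28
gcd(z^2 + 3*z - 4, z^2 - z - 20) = z + 4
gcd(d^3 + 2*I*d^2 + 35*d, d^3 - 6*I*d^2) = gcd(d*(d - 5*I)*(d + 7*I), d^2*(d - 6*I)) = d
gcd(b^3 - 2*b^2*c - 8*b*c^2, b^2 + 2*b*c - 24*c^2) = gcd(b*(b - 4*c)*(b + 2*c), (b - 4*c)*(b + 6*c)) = b - 4*c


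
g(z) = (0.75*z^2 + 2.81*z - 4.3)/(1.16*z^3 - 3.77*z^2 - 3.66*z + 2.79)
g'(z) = (1.5*z + 2.81)/(1.16*z^3 - 3.77*z^2 - 3.66*z + 2.79) + (-3.48*z^2 + 7.54*z + 3.66)*(0.75*z^2 + 2.81*z - 4.3)/(1.16*z^3 - 3.77*z^2 - 3.66*z + 2.79)^2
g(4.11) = 4.33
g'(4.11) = -20.78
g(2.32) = -0.54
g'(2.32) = -0.43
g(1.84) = -0.36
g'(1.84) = -0.37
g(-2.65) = 0.18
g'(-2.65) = 0.24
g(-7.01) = -0.02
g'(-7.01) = 0.00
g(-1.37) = 2.99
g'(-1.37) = 17.18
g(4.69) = 1.13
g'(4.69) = -1.46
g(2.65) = -0.71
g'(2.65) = -0.62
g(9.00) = 0.16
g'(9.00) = -0.03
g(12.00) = 0.10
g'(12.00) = -0.01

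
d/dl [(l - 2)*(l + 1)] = 2*l - 1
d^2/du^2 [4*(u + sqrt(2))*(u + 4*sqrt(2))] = 8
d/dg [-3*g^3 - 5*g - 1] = -9*g^2 - 5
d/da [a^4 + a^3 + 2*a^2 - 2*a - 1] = 4*a^3 + 3*a^2 + 4*a - 2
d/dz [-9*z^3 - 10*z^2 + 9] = z*(-27*z - 20)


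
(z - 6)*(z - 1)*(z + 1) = z^3 - 6*z^2 - z + 6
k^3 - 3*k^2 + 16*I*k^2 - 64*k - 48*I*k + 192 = (k - 3)*(k + 8*I)^2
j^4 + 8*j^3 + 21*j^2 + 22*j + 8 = (j + 1)^2*(j + 2)*(j + 4)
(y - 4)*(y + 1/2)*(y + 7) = y^3 + 7*y^2/2 - 53*y/2 - 14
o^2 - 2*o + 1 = (o - 1)^2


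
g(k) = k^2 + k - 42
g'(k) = 2*k + 1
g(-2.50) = -38.25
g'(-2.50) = -4.00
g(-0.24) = -42.18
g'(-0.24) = 0.52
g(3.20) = -28.56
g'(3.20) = 7.40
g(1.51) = -38.21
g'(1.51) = 4.02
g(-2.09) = -39.72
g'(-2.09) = -3.18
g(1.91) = -36.44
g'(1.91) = 4.82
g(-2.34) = -38.86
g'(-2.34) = -3.68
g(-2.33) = -38.90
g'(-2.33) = -3.66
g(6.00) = 0.00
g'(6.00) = 13.00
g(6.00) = 0.00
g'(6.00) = 13.00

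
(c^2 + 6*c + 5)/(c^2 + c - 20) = (c + 1)/(c - 4)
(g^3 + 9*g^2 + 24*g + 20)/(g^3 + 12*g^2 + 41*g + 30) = (g^2 + 4*g + 4)/(g^2 + 7*g + 6)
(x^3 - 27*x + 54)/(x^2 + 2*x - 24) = (x^2 - 6*x + 9)/(x - 4)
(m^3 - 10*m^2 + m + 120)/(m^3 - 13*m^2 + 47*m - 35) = (m^2 - 5*m - 24)/(m^2 - 8*m + 7)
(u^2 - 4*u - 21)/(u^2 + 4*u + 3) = (u - 7)/(u + 1)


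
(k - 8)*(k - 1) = k^2 - 9*k + 8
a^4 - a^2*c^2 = a^2*(a - c)*(a + c)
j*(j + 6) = j^2 + 6*j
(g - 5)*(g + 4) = g^2 - g - 20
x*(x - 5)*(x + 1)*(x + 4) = x^4 - 21*x^2 - 20*x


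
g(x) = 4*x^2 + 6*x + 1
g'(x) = 8*x + 6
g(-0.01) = 0.94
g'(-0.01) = 5.92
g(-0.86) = -1.20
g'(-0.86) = -0.88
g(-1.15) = -0.61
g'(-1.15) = -3.20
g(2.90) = 52.04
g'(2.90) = 29.20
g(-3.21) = 22.96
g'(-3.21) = -19.68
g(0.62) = 6.26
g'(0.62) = 10.96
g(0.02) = 1.12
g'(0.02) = 6.16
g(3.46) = 69.65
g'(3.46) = 33.68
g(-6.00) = 109.00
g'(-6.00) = -42.00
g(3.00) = 55.00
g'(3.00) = 30.00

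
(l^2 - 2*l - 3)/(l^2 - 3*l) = (l + 1)/l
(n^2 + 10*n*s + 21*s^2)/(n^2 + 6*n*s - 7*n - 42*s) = (n^2 + 10*n*s + 21*s^2)/(n^2 + 6*n*s - 7*n - 42*s)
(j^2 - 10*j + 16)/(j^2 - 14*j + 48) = (j - 2)/(j - 6)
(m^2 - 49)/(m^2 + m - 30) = (m^2 - 49)/(m^2 + m - 30)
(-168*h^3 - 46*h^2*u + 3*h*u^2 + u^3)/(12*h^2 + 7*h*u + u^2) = (-42*h^2 - h*u + u^2)/(3*h + u)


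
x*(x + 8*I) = x^2 + 8*I*x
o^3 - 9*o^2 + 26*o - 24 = (o - 4)*(o - 3)*(o - 2)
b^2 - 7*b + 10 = (b - 5)*(b - 2)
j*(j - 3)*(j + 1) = j^3 - 2*j^2 - 3*j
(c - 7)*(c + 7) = c^2 - 49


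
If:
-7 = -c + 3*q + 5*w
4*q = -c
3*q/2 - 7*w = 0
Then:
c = 392/113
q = -98/113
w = -21/113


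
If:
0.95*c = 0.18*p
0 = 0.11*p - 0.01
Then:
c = 0.02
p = 0.09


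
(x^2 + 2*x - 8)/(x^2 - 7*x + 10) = (x + 4)/(x - 5)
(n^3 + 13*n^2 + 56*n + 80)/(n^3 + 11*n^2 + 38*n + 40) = (n + 4)/(n + 2)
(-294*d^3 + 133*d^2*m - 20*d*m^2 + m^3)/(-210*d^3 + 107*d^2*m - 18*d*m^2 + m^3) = (7*d - m)/(5*d - m)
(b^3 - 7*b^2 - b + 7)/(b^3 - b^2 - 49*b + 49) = (b + 1)/(b + 7)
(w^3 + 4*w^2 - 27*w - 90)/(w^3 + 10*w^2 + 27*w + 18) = (w - 5)/(w + 1)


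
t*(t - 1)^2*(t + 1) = t^4 - t^3 - t^2 + t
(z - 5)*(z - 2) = z^2 - 7*z + 10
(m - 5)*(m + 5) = m^2 - 25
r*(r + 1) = r^2 + r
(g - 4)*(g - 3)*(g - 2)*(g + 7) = g^4 - 2*g^3 - 37*g^2 + 158*g - 168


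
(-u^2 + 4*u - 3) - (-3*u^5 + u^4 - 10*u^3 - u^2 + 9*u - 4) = 3*u^5 - u^4 + 10*u^3 - 5*u + 1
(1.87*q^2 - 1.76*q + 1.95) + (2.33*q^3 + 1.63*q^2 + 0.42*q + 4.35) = 2.33*q^3 + 3.5*q^2 - 1.34*q + 6.3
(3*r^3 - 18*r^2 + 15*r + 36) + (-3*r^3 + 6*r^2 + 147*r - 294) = -12*r^2 + 162*r - 258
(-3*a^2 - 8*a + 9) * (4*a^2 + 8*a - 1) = -12*a^4 - 56*a^3 - 25*a^2 + 80*a - 9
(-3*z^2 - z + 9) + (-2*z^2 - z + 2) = -5*z^2 - 2*z + 11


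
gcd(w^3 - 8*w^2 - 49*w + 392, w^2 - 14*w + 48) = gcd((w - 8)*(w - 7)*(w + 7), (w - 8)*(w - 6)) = w - 8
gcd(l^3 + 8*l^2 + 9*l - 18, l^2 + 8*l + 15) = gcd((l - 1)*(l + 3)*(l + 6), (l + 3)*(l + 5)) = l + 3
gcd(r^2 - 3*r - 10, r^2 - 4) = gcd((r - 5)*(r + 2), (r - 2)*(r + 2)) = r + 2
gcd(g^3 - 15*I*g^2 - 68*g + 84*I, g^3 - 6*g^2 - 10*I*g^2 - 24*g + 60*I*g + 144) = g - 6*I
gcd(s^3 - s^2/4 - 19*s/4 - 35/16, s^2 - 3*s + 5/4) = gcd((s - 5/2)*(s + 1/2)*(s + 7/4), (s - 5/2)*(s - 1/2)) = s - 5/2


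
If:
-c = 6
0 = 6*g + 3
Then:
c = -6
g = -1/2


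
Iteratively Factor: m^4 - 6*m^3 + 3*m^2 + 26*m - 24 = (m - 1)*(m^3 - 5*m^2 - 2*m + 24) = (m - 1)*(m + 2)*(m^2 - 7*m + 12) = (m - 3)*(m - 1)*(m + 2)*(m - 4)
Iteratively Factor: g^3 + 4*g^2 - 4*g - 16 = (g + 4)*(g^2 - 4) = (g - 2)*(g + 4)*(g + 2)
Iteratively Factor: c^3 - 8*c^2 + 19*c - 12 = (c - 4)*(c^2 - 4*c + 3) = (c - 4)*(c - 3)*(c - 1)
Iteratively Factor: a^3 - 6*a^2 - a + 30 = (a - 5)*(a^2 - a - 6) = (a - 5)*(a + 2)*(a - 3)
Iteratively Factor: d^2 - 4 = (d - 2)*(d + 2)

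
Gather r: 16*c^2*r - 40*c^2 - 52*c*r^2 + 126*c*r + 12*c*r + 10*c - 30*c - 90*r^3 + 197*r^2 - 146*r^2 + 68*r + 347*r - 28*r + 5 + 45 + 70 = -40*c^2 - 20*c - 90*r^3 + r^2*(51 - 52*c) + r*(16*c^2 + 138*c + 387) + 120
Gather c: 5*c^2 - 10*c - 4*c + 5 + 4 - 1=5*c^2 - 14*c + 8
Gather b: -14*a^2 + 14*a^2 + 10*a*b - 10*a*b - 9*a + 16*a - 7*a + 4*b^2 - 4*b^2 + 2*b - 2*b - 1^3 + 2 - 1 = 0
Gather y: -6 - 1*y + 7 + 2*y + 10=y + 11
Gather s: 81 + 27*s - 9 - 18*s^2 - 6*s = -18*s^2 + 21*s + 72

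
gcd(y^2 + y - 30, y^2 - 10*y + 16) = 1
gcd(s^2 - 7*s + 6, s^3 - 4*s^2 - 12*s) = s - 6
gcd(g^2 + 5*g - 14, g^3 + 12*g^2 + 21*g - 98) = g^2 + 5*g - 14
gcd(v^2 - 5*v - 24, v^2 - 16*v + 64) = v - 8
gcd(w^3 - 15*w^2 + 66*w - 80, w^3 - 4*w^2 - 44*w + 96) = w^2 - 10*w + 16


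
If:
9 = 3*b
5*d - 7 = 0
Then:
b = 3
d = 7/5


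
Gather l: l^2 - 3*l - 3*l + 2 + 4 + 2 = l^2 - 6*l + 8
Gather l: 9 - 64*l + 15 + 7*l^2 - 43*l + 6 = 7*l^2 - 107*l + 30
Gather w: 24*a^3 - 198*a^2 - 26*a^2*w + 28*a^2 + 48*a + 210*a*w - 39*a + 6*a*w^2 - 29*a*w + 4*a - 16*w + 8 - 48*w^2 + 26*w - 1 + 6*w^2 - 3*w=24*a^3 - 170*a^2 + 13*a + w^2*(6*a - 42) + w*(-26*a^2 + 181*a + 7) + 7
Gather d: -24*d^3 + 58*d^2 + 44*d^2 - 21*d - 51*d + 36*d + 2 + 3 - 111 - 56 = -24*d^3 + 102*d^2 - 36*d - 162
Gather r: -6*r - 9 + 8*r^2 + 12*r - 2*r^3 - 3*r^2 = -2*r^3 + 5*r^2 + 6*r - 9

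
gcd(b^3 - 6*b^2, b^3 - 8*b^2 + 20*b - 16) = 1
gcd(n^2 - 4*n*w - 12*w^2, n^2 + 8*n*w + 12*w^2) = n + 2*w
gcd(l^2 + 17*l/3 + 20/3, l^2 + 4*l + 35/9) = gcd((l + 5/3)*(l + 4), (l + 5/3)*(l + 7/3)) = l + 5/3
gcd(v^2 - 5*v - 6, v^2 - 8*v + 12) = v - 6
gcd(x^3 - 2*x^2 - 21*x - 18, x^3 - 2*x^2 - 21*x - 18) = x^3 - 2*x^2 - 21*x - 18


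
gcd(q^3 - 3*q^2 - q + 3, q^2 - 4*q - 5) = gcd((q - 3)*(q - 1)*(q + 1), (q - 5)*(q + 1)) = q + 1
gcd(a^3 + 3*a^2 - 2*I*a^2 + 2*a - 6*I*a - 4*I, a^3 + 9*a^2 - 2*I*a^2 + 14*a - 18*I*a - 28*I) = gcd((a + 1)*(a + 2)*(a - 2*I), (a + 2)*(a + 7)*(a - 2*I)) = a^2 + a*(2 - 2*I) - 4*I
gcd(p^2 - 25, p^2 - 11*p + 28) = 1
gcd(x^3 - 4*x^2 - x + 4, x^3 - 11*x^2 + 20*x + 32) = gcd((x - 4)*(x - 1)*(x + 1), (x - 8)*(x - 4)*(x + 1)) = x^2 - 3*x - 4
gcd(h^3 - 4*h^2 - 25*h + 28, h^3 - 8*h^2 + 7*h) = h^2 - 8*h + 7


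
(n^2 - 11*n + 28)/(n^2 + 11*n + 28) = (n^2 - 11*n + 28)/(n^2 + 11*n + 28)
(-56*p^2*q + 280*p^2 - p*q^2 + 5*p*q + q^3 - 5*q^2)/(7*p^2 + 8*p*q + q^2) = (-8*p*q + 40*p + q^2 - 5*q)/(p + q)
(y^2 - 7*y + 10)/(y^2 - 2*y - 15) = (y - 2)/(y + 3)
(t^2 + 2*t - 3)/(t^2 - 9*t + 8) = (t + 3)/(t - 8)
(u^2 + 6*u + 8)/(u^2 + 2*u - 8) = (u + 2)/(u - 2)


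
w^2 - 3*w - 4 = (w - 4)*(w + 1)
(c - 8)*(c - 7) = c^2 - 15*c + 56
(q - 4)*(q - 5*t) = q^2 - 5*q*t - 4*q + 20*t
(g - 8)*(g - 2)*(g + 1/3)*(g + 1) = g^4 - 26*g^3/3 + 3*g^2 + 18*g + 16/3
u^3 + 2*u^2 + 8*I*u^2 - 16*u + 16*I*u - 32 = (u + 2)*(u + 4*I)^2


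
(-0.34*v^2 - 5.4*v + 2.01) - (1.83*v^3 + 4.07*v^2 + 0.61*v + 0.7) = -1.83*v^3 - 4.41*v^2 - 6.01*v + 1.31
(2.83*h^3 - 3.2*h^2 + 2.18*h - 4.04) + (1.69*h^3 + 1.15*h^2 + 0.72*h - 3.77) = 4.52*h^3 - 2.05*h^2 + 2.9*h - 7.81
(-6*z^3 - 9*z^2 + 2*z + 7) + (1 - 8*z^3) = -14*z^3 - 9*z^2 + 2*z + 8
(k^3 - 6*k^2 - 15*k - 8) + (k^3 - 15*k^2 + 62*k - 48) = 2*k^3 - 21*k^2 + 47*k - 56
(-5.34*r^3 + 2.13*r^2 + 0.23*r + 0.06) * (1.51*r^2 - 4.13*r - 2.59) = -8.0634*r^5 + 25.2705*r^4 + 5.381*r^3 - 6.376*r^2 - 0.8435*r - 0.1554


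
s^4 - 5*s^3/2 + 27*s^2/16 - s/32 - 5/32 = (s - 5/4)*(s - 1)*(s - 1/2)*(s + 1/4)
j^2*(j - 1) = j^3 - j^2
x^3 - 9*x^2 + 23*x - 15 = (x - 5)*(x - 3)*(x - 1)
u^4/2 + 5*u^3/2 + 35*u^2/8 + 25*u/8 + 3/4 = (u/2 + 1)*(u + 1/2)*(u + 1)*(u + 3/2)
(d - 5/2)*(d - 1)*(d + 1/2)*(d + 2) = d^4 - d^3 - 21*d^2/4 + 11*d/4 + 5/2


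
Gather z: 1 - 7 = -6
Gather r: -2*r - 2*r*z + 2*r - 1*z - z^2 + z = -2*r*z - z^2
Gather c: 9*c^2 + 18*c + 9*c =9*c^2 + 27*c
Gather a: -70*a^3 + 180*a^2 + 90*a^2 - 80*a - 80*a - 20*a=-70*a^3 + 270*a^2 - 180*a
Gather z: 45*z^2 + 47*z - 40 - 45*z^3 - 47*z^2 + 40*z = -45*z^3 - 2*z^2 + 87*z - 40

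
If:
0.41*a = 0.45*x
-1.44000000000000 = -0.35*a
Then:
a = 4.11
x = 3.75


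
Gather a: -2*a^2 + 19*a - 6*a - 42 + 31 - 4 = -2*a^2 + 13*a - 15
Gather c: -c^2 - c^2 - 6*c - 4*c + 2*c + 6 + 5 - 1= -2*c^2 - 8*c + 10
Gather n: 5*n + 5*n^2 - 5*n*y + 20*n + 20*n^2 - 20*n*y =25*n^2 + n*(25 - 25*y)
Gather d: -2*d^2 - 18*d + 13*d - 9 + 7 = -2*d^2 - 5*d - 2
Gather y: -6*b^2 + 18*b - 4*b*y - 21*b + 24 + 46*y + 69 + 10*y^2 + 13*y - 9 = -6*b^2 - 3*b + 10*y^2 + y*(59 - 4*b) + 84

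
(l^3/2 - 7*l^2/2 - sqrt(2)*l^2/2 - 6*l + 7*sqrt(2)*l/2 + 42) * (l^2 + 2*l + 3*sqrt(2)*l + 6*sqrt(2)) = l^5/2 - 5*l^4/2 + sqrt(2)*l^4 - 16*l^3 - 5*sqrt(2)*l^3 - 32*sqrt(2)*l^2 + 45*l^2 + 126*l + 90*sqrt(2)*l + 252*sqrt(2)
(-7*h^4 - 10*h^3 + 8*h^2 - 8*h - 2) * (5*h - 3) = -35*h^5 - 29*h^4 + 70*h^3 - 64*h^2 + 14*h + 6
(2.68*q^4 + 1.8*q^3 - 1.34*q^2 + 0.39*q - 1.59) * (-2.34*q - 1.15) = -6.2712*q^5 - 7.294*q^4 + 1.0656*q^3 + 0.6284*q^2 + 3.2721*q + 1.8285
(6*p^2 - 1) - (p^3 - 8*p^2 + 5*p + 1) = -p^3 + 14*p^2 - 5*p - 2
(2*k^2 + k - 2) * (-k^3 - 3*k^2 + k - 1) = -2*k^5 - 7*k^4 + k^3 + 5*k^2 - 3*k + 2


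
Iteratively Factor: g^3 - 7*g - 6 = (g - 3)*(g^2 + 3*g + 2) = (g - 3)*(g + 1)*(g + 2)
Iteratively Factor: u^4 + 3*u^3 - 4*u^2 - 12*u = (u - 2)*(u^3 + 5*u^2 + 6*u) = (u - 2)*(u + 3)*(u^2 + 2*u) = u*(u - 2)*(u + 3)*(u + 2)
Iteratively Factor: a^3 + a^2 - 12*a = (a - 3)*(a^2 + 4*a) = a*(a - 3)*(a + 4)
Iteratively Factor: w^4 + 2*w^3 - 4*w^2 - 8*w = (w)*(w^3 + 2*w^2 - 4*w - 8) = w*(w + 2)*(w^2 - 4) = w*(w - 2)*(w + 2)*(w + 2)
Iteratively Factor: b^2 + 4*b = (b)*(b + 4)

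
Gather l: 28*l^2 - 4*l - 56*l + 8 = 28*l^2 - 60*l + 8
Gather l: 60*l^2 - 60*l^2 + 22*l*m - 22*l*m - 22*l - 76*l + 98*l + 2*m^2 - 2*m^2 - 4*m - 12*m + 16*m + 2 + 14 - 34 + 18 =0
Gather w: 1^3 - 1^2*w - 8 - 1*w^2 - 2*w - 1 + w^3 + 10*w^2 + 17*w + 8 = w^3 + 9*w^2 + 14*w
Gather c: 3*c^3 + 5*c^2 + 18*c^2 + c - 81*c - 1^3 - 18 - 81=3*c^3 + 23*c^2 - 80*c - 100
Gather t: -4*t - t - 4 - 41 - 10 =-5*t - 55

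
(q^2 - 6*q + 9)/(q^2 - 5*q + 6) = (q - 3)/(q - 2)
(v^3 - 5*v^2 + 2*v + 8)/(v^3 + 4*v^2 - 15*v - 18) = (v^2 - 6*v + 8)/(v^2 + 3*v - 18)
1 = 1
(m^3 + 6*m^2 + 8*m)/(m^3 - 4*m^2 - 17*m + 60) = m*(m + 2)/(m^2 - 8*m + 15)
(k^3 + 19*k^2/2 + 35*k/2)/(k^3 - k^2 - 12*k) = (k^2 + 19*k/2 + 35/2)/(k^2 - k - 12)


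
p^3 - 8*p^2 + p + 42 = (p - 7)*(p - 3)*(p + 2)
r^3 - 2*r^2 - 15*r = r*(r - 5)*(r + 3)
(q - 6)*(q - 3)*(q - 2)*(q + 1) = q^4 - 10*q^3 + 25*q^2 - 36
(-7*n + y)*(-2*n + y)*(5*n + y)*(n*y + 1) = 70*n^4*y - 31*n^3*y^2 + 70*n^3 - 4*n^2*y^3 - 31*n^2*y + n*y^4 - 4*n*y^2 + y^3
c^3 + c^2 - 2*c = c*(c - 1)*(c + 2)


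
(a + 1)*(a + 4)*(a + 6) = a^3 + 11*a^2 + 34*a + 24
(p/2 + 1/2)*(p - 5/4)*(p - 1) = p^3/2 - 5*p^2/8 - p/2 + 5/8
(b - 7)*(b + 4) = b^2 - 3*b - 28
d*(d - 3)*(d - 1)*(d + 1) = d^4 - 3*d^3 - d^2 + 3*d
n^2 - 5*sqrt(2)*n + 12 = (n - 3*sqrt(2))*(n - 2*sqrt(2))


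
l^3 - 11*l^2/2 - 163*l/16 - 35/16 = (l - 7)*(l + 1/4)*(l + 5/4)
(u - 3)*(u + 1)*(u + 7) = u^3 + 5*u^2 - 17*u - 21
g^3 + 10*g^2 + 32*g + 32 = (g + 2)*(g + 4)^2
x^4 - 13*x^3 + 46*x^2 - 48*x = x*(x - 8)*(x - 3)*(x - 2)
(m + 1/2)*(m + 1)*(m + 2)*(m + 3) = m^4 + 13*m^3/2 + 14*m^2 + 23*m/2 + 3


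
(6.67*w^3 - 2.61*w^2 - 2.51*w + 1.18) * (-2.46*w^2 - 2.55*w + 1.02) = -16.4082*w^5 - 10.5879*w^4 + 19.6335*w^3 + 0.8355*w^2 - 5.5692*w + 1.2036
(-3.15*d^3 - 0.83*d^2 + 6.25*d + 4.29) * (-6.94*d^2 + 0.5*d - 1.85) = 21.861*d^5 + 4.1852*d^4 - 37.9625*d^3 - 25.1121*d^2 - 9.4175*d - 7.9365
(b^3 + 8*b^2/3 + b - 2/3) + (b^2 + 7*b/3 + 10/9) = b^3 + 11*b^2/3 + 10*b/3 + 4/9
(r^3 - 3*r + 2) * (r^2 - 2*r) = r^5 - 2*r^4 - 3*r^3 + 8*r^2 - 4*r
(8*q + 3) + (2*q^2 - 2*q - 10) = 2*q^2 + 6*q - 7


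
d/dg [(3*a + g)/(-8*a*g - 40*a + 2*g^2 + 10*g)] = (-4*a*g - 20*a + g^2 + 5*g - (3*a + g)*(-4*a + 2*g + 5))/(2*(4*a*g + 20*a - g^2 - 5*g)^2)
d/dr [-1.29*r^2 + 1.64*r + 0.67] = 1.64 - 2.58*r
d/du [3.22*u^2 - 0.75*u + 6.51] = 6.44*u - 0.75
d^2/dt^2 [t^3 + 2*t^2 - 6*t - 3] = 6*t + 4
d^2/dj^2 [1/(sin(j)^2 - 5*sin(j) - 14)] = (-4*sin(j)^4 + 15*sin(j)^3 - 75*sin(j)^2 + 40*sin(j) + 78)/((sin(j) - 7)^3*(sin(j) + 2)^3)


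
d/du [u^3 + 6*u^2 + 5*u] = 3*u^2 + 12*u + 5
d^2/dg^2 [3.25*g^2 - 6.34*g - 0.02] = 6.50000000000000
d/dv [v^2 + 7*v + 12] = 2*v + 7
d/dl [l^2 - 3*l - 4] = 2*l - 3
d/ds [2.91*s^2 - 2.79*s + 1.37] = 5.82*s - 2.79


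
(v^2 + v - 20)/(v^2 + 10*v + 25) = (v - 4)/(v + 5)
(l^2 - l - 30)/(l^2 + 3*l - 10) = (l - 6)/(l - 2)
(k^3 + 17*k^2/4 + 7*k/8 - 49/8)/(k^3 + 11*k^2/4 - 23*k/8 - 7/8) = (4*k + 7)/(4*k + 1)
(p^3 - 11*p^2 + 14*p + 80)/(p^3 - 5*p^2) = 1 - 6/p - 16/p^2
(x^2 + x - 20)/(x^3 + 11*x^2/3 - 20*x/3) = 3*(x - 4)/(x*(3*x - 4))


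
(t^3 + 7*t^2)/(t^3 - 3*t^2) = (t + 7)/(t - 3)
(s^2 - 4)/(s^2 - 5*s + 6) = (s + 2)/(s - 3)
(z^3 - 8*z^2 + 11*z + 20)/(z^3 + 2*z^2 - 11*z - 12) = (z^2 - 9*z + 20)/(z^2 + z - 12)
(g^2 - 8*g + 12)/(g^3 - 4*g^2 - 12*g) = (g - 2)/(g*(g + 2))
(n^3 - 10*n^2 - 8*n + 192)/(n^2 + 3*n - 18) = (n^3 - 10*n^2 - 8*n + 192)/(n^2 + 3*n - 18)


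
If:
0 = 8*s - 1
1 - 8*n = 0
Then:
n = 1/8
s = 1/8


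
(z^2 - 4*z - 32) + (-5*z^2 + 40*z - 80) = -4*z^2 + 36*z - 112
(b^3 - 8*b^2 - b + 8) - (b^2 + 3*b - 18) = b^3 - 9*b^2 - 4*b + 26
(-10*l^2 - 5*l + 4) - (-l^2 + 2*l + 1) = -9*l^2 - 7*l + 3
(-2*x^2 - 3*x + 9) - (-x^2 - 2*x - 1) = -x^2 - x + 10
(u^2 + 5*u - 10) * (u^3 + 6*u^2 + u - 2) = u^5 + 11*u^4 + 21*u^3 - 57*u^2 - 20*u + 20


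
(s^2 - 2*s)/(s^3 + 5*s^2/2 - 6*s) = 2*(s - 2)/(2*s^2 + 5*s - 12)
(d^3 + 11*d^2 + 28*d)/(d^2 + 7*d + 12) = d*(d + 7)/(d + 3)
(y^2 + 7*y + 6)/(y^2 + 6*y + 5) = (y + 6)/(y + 5)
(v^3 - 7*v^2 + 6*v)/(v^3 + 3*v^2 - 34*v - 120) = v*(v - 1)/(v^2 + 9*v + 20)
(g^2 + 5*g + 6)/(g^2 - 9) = (g + 2)/(g - 3)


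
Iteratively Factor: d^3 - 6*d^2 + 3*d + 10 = (d + 1)*(d^2 - 7*d + 10) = (d - 5)*(d + 1)*(d - 2)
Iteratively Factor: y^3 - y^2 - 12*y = (y - 4)*(y^2 + 3*y) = y*(y - 4)*(y + 3)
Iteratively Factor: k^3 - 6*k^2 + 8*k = (k - 2)*(k^2 - 4*k) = k*(k - 2)*(k - 4)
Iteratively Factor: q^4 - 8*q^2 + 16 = (q + 2)*(q^3 - 2*q^2 - 4*q + 8) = (q - 2)*(q + 2)*(q^2 - 4) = (q - 2)*(q + 2)^2*(q - 2)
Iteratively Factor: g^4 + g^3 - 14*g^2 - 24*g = (g - 4)*(g^3 + 5*g^2 + 6*g) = (g - 4)*(g + 3)*(g^2 + 2*g) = (g - 4)*(g + 2)*(g + 3)*(g)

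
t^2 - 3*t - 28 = (t - 7)*(t + 4)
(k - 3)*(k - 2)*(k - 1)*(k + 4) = k^4 - 2*k^3 - 13*k^2 + 38*k - 24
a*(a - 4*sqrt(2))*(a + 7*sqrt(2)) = a^3 + 3*sqrt(2)*a^2 - 56*a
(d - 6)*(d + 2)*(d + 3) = d^3 - d^2 - 24*d - 36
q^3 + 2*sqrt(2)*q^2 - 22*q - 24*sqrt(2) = (q - 3*sqrt(2))*(q + sqrt(2))*(q + 4*sqrt(2))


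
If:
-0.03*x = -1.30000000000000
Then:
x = 43.33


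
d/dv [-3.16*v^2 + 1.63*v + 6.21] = 1.63 - 6.32*v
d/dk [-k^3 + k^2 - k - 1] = -3*k^2 + 2*k - 1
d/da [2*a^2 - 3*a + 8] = 4*a - 3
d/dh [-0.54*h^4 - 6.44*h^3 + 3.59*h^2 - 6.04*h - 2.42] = -2.16*h^3 - 19.32*h^2 + 7.18*h - 6.04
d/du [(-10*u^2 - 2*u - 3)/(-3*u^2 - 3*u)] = (8*u^2 - 6*u - 3)/(3*u^2*(u^2 + 2*u + 1))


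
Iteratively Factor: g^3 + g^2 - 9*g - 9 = (g + 3)*(g^2 - 2*g - 3) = (g - 3)*(g + 3)*(g + 1)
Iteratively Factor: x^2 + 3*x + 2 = (x + 1)*(x + 2)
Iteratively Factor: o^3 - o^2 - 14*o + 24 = (o - 2)*(o^2 + o - 12) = (o - 3)*(o - 2)*(o + 4)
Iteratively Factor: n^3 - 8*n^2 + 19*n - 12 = (n - 1)*(n^2 - 7*n + 12) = (n - 4)*(n - 1)*(n - 3)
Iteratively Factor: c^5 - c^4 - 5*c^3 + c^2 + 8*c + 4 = (c - 2)*(c^4 + c^3 - 3*c^2 - 5*c - 2) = (c - 2)*(c + 1)*(c^3 - 3*c - 2) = (c - 2)^2*(c + 1)*(c^2 + 2*c + 1) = (c - 2)^2*(c + 1)^2*(c + 1)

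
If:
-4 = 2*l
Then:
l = -2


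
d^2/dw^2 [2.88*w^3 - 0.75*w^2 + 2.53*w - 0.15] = 17.28*w - 1.5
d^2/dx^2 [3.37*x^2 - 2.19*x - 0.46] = 6.74000000000000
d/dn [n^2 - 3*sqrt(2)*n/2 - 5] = 2*n - 3*sqrt(2)/2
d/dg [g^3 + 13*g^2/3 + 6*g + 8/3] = 3*g^2 + 26*g/3 + 6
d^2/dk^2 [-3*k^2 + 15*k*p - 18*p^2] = -6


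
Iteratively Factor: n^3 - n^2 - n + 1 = (n + 1)*(n^2 - 2*n + 1) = (n - 1)*(n + 1)*(n - 1)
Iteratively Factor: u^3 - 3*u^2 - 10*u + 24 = (u - 2)*(u^2 - u - 12) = (u - 2)*(u + 3)*(u - 4)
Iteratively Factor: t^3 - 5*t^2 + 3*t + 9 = (t + 1)*(t^2 - 6*t + 9) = (t - 3)*(t + 1)*(t - 3)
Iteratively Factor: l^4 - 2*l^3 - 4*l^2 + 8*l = (l + 2)*(l^3 - 4*l^2 + 4*l) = (l - 2)*(l + 2)*(l^2 - 2*l) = l*(l - 2)*(l + 2)*(l - 2)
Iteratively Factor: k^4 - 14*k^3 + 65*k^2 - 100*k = (k - 5)*(k^3 - 9*k^2 + 20*k) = (k - 5)*(k - 4)*(k^2 - 5*k) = (k - 5)^2*(k - 4)*(k)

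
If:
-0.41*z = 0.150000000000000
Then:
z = -0.37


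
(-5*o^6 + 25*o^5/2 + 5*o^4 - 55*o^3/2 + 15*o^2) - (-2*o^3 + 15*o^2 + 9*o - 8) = -5*o^6 + 25*o^5/2 + 5*o^4 - 51*o^3/2 - 9*o + 8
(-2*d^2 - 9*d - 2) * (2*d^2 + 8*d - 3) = -4*d^4 - 34*d^3 - 70*d^2 + 11*d + 6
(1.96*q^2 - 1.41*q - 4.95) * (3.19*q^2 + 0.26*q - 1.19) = 6.2524*q^4 - 3.9883*q^3 - 18.4895*q^2 + 0.3909*q + 5.8905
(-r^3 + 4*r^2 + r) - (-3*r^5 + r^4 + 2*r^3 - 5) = 3*r^5 - r^4 - 3*r^3 + 4*r^2 + r + 5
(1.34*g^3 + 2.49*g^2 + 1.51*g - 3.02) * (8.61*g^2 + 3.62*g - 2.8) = 11.5374*g^5 + 26.2897*g^4 + 18.2629*g^3 - 27.508*g^2 - 15.1604*g + 8.456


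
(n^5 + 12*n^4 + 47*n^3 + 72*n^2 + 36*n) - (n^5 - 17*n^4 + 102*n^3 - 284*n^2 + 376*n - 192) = 29*n^4 - 55*n^3 + 356*n^2 - 340*n + 192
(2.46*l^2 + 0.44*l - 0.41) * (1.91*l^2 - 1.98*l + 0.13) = 4.6986*l^4 - 4.0304*l^3 - 1.3345*l^2 + 0.869*l - 0.0533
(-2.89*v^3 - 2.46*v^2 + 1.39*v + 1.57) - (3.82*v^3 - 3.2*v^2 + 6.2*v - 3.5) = -6.71*v^3 + 0.74*v^2 - 4.81*v + 5.07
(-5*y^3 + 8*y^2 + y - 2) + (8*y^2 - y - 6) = -5*y^3 + 16*y^2 - 8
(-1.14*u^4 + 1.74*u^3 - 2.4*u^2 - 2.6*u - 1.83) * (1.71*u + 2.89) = -1.9494*u^5 - 0.3192*u^4 + 0.9246*u^3 - 11.382*u^2 - 10.6433*u - 5.2887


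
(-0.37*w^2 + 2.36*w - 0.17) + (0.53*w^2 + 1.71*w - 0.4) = 0.16*w^2 + 4.07*w - 0.57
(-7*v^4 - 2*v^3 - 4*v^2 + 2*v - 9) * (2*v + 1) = -14*v^5 - 11*v^4 - 10*v^3 - 16*v - 9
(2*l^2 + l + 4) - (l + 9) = 2*l^2 - 5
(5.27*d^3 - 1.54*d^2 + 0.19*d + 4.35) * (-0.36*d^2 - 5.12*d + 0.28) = -1.8972*d^5 - 26.428*d^4 + 9.292*d^3 - 2.97*d^2 - 22.2188*d + 1.218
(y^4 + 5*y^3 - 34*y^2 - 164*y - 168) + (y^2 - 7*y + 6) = y^4 + 5*y^3 - 33*y^2 - 171*y - 162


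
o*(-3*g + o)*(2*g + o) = -6*g^2*o - g*o^2 + o^3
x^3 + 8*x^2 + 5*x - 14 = (x - 1)*(x + 2)*(x + 7)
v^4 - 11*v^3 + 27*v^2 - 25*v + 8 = (v - 8)*(v - 1)^3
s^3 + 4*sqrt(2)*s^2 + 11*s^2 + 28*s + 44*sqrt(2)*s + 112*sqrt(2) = (s + 4)*(s + 7)*(s + 4*sqrt(2))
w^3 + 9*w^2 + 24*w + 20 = (w + 2)^2*(w + 5)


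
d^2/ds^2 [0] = 0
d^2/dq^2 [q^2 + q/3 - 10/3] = 2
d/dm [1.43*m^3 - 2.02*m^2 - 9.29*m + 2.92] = 4.29*m^2 - 4.04*m - 9.29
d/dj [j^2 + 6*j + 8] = 2*j + 6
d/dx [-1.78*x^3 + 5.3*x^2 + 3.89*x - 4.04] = -5.34*x^2 + 10.6*x + 3.89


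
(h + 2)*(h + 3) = h^2 + 5*h + 6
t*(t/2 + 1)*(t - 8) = t^3/2 - 3*t^2 - 8*t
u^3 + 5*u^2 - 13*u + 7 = (u - 1)^2*(u + 7)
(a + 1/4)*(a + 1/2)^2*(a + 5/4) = a^4 + 5*a^3/2 + 33*a^2/16 + 11*a/16 + 5/64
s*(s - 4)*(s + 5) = s^3 + s^2 - 20*s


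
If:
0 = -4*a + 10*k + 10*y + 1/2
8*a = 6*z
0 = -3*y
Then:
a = 3*z/4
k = 3*z/10 - 1/20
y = 0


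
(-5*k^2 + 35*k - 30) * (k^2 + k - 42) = -5*k^4 + 30*k^3 + 215*k^2 - 1500*k + 1260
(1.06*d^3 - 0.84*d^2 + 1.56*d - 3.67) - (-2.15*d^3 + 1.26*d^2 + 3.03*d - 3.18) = 3.21*d^3 - 2.1*d^2 - 1.47*d - 0.49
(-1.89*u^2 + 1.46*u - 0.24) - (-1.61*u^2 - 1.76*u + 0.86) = -0.28*u^2 + 3.22*u - 1.1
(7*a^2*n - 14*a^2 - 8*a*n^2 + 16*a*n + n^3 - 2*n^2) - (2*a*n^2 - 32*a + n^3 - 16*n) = 7*a^2*n - 14*a^2 - 10*a*n^2 + 16*a*n + 32*a - 2*n^2 + 16*n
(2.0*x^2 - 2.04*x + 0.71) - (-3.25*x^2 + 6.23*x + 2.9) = 5.25*x^2 - 8.27*x - 2.19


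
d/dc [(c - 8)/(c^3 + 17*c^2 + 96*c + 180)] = (-2*c^2 + 19*c + 158)/(c^5 + 28*c^4 + 313*c^3 + 1746*c^2 + 4860*c + 5400)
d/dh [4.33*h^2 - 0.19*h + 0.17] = 8.66*h - 0.19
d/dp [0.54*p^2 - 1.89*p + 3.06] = 1.08*p - 1.89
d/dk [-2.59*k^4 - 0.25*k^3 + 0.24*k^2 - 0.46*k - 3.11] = -10.36*k^3 - 0.75*k^2 + 0.48*k - 0.46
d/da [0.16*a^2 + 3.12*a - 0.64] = 0.32*a + 3.12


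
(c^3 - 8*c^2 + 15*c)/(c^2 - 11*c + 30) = c*(c - 3)/(c - 6)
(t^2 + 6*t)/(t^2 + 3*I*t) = (t + 6)/(t + 3*I)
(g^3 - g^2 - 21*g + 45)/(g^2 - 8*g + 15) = (g^2 + 2*g - 15)/(g - 5)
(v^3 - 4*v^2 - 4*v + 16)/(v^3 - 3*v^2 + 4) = (v^2 - 2*v - 8)/(v^2 - v - 2)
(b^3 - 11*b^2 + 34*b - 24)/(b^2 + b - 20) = (b^2 - 7*b + 6)/(b + 5)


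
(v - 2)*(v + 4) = v^2 + 2*v - 8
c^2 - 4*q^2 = (c - 2*q)*(c + 2*q)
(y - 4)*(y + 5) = y^2 + y - 20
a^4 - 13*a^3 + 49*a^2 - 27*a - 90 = (a - 6)*(a - 5)*(a - 3)*(a + 1)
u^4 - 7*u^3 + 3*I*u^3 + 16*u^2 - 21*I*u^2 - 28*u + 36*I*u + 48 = (u - 4)*(u - 3)*(u - I)*(u + 4*I)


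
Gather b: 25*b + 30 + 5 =25*b + 35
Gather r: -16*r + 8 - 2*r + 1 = 9 - 18*r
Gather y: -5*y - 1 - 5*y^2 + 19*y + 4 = -5*y^2 + 14*y + 3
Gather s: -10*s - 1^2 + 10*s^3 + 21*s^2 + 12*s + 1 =10*s^3 + 21*s^2 + 2*s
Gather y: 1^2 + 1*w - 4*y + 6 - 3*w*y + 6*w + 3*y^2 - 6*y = 7*w + 3*y^2 + y*(-3*w - 10) + 7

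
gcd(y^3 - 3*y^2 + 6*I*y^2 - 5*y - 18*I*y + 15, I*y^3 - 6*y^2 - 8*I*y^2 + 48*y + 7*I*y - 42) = 1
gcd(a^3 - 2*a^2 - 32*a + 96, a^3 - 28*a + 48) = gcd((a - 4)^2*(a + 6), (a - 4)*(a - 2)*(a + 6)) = a^2 + 2*a - 24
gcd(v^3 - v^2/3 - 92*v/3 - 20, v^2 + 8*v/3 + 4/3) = v + 2/3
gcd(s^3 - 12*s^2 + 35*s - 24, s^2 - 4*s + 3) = s^2 - 4*s + 3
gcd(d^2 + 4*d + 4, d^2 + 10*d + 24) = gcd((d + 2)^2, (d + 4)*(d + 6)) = 1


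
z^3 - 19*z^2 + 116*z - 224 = (z - 8)*(z - 7)*(z - 4)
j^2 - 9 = (j - 3)*(j + 3)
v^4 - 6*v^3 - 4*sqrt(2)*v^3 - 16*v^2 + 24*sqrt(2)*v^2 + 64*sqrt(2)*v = v*(v - 8)*(v + 2)*(v - 4*sqrt(2))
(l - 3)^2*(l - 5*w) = l^3 - 5*l^2*w - 6*l^2 + 30*l*w + 9*l - 45*w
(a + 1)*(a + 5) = a^2 + 6*a + 5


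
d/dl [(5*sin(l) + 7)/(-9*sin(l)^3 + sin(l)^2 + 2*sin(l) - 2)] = 2*(45*sin(l)^3 + 92*sin(l)^2 - 7*sin(l) - 12)*cos(l)/(9*sin(l)^3 - sin(l)^2 - 2*sin(l) + 2)^2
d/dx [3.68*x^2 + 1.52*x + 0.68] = 7.36*x + 1.52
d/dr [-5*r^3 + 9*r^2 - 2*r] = -15*r^2 + 18*r - 2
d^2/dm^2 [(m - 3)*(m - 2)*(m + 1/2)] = 6*m - 9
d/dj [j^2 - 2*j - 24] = 2*j - 2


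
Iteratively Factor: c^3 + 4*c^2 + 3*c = (c)*(c^2 + 4*c + 3) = c*(c + 1)*(c + 3)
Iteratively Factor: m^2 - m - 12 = (m + 3)*(m - 4)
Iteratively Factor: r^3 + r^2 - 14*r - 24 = (r + 3)*(r^2 - 2*r - 8) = (r - 4)*(r + 3)*(r + 2)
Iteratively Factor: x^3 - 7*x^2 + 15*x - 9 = (x - 1)*(x^2 - 6*x + 9) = (x - 3)*(x - 1)*(x - 3)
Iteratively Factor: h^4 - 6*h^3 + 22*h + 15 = (h - 5)*(h^3 - h^2 - 5*h - 3) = (h - 5)*(h + 1)*(h^2 - 2*h - 3) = (h - 5)*(h + 1)^2*(h - 3)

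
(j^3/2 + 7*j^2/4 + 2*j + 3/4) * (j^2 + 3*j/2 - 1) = j^5/2 + 5*j^4/2 + 33*j^3/8 + 2*j^2 - 7*j/8 - 3/4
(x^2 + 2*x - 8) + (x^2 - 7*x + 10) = 2*x^2 - 5*x + 2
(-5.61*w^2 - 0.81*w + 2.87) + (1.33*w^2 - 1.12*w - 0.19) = -4.28*w^2 - 1.93*w + 2.68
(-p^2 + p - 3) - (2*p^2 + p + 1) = -3*p^2 - 4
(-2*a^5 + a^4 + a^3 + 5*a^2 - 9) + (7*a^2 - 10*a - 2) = -2*a^5 + a^4 + a^3 + 12*a^2 - 10*a - 11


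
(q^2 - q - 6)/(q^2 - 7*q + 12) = (q + 2)/(q - 4)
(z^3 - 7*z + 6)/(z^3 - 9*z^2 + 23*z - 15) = (z^2 + z - 6)/(z^2 - 8*z + 15)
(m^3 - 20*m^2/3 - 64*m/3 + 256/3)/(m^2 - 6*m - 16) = (3*m^2 + 4*m - 32)/(3*(m + 2))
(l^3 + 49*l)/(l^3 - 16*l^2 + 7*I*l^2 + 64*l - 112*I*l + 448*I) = l*(l - 7*I)/(l^2 - 16*l + 64)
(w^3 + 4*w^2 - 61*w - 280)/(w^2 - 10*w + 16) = (w^2 + 12*w + 35)/(w - 2)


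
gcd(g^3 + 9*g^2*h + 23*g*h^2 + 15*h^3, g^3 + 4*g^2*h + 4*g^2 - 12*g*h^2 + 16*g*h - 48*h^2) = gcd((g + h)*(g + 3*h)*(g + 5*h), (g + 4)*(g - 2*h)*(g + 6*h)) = 1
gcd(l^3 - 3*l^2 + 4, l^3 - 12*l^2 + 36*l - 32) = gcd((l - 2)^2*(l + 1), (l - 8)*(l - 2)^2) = l^2 - 4*l + 4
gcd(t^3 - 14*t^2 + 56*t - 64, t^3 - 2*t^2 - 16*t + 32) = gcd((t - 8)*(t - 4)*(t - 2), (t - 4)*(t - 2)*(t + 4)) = t^2 - 6*t + 8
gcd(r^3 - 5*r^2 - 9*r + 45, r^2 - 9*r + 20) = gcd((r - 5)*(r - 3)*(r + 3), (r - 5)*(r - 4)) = r - 5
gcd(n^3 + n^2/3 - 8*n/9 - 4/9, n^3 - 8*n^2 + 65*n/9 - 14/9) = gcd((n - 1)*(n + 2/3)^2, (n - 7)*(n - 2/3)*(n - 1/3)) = 1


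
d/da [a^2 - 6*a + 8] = 2*a - 6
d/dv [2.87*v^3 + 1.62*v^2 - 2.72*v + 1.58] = 8.61*v^2 + 3.24*v - 2.72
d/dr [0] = 0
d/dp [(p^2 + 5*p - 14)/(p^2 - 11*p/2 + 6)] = 2*(-21*p^2 + 80*p - 94)/(4*p^4 - 44*p^3 + 169*p^2 - 264*p + 144)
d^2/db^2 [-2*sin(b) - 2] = 2*sin(b)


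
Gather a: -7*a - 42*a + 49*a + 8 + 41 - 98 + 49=0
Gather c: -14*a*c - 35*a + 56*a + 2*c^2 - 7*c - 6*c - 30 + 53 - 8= 21*a + 2*c^2 + c*(-14*a - 13) + 15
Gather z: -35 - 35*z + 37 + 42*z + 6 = 7*z + 8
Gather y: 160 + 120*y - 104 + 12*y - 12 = 132*y + 44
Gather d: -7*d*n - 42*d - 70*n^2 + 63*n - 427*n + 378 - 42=d*(-7*n - 42) - 70*n^2 - 364*n + 336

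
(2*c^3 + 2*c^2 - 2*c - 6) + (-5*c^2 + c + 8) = 2*c^3 - 3*c^2 - c + 2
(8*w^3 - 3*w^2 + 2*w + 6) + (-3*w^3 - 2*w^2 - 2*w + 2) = 5*w^3 - 5*w^2 + 8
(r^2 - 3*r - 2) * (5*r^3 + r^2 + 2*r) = 5*r^5 - 14*r^4 - 11*r^3 - 8*r^2 - 4*r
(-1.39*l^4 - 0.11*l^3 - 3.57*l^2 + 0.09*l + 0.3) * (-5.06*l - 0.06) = 7.0334*l^5 + 0.64*l^4 + 18.0708*l^3 - 0.2412*l^2 - 1.5234*l - 0.018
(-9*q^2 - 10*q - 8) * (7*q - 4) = -63*q^3 - 34*q^2 - 16*q + 32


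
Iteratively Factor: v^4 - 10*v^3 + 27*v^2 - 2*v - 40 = (v + 1)*(v^3 - 11*v^2 + 38*v - 40) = (v - 2)*(v + 1)*(v^2 - 9*v + 20) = (v - 4)*(v - 2)*(v + 1)*(v - 5)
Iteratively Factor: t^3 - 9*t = (t + 3)*(t^2 - 3*t) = (t - 3)*(t + 3)*(t)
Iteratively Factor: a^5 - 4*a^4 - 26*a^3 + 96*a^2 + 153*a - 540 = (a + 3)*(a^4 - 7*a^3 - 5*a^2 + 111*a - 180) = (a + 3)*(a + 4)*(a^3 - 11*a^2 + 39*a - 45) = (a - 3)*(a + 3)*(a + 4)*(a^2 - 8*a + 15) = (a - 3)^2*(a + 3)*(a + 4)*(a - 5)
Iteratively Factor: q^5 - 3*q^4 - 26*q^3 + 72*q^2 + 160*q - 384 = (q + 4)*(q^4 - 7*q^3 + 2*q^2 + 64*q - 96) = (q - 4)*(q + 4)*(q^3 - 3*q^2 - 10*q + 24) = (q - 4)*(q - 2)*(q + 4)*(q^2 - q - 12) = (q - 4)*(q - 2)*(q + 3)*(q + 4)*(q - 4)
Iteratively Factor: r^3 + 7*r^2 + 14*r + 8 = (r + 2)*(r^2 + 5*r + 4) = (r + 1)*(r + 2)*(r + 4)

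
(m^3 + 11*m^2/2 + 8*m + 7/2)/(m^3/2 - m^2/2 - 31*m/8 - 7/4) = 4*(2*m^3 + 11*m^2 + 16*m + 7)/(4*m^3 - 4*m^2 - 31*m - 14)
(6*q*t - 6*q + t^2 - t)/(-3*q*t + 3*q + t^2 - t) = (-6*q - t)/(3*q - t)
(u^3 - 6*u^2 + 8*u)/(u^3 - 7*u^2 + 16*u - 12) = u*(u - 4)/(u^2 - 5*u + 6)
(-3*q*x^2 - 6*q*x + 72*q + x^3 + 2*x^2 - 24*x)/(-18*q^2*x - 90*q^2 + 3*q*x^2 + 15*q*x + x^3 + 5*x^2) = (x^2 + 2*x - 24)/(6*q*x + 30*q + x^2 + 5*x)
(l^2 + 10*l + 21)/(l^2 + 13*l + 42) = (l + 3)/(l + 6)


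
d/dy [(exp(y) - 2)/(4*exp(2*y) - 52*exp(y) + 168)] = (-(exp(y) - 2)*(2*exp(y) - 13) + exp(2*y) - 13*exp(y) + 42)*exp(y)/(4*(exp(2*y) - 13*exp(y) + 42)^2)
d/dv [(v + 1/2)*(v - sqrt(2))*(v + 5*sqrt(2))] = 3*v^2 + v + 8*sqrt(2)*v - 10 + 2*sqrt(2)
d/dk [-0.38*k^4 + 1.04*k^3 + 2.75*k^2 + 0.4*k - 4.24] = -1.52*k^3 + 3.12*k^2 + 5.5*k + 0.4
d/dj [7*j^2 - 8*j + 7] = 14*j - 8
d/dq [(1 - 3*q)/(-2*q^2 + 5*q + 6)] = (-6*q^2 + 4*q - 23)/(4*q^4 - 20*q^3 + q^2 + 60*q + 36)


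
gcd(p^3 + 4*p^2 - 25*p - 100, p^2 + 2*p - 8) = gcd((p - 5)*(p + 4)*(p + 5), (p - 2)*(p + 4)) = p + 4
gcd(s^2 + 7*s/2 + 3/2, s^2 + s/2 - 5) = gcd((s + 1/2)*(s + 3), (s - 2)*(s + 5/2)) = 1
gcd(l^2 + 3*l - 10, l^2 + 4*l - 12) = l - 2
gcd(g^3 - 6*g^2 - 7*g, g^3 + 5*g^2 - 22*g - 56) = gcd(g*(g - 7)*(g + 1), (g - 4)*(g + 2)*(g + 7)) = 1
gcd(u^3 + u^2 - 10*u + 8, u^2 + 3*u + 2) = 1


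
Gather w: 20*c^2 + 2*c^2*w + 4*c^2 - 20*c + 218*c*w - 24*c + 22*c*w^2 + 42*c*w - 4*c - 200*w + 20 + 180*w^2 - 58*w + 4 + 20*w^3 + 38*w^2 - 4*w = 24*c^2 - 48*c + 20*w^3 + w^2*(22*c + 218) + w*(2*c^2 + 260*c - 262) + 24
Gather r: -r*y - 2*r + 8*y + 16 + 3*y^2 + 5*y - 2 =r*(-y - 2) + 3*y^2 + 13*y + 14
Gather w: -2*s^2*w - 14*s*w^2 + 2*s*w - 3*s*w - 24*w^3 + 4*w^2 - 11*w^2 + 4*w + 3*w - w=-24*w^3 + w^2*(-14*s - 7) + w*(-2*s^2 - s + 6)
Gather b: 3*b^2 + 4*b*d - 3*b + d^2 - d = 3*b^2 + b*(4*d - 3) + d^2 - d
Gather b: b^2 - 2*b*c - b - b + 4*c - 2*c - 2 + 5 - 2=b^2 + b*(-2*c - 2) + 2*c + 1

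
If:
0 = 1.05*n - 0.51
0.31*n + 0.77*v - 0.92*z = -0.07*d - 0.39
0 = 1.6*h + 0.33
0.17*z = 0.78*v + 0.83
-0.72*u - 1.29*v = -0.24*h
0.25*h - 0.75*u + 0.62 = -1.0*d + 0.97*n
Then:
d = 1.35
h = -0.21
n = 0.49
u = 1.93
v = -1.12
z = -0.24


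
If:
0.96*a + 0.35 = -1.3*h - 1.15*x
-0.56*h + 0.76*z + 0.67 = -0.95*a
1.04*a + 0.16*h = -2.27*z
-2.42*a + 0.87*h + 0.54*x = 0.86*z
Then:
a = 0.09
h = 1.18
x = -1.71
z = -0.12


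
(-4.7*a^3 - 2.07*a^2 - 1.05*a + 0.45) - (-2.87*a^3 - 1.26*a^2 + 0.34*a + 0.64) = -1.83*a^3 - 0.81*a^2 - 1.39*a - 0.19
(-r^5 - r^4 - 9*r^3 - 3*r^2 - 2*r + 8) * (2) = -2*r^5 - 2*r^4 - 18*r^3 - 6*r^2 - 4*r + 16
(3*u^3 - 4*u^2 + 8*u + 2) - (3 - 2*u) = 3*u^3 - 4*u^2 + 10*u - 1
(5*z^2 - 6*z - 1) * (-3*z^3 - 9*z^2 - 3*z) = -15*z^5 - 27*z^4 + 42*z^3 + 27*z^2 + 3*z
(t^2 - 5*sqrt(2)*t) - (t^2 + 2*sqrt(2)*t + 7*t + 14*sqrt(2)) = -7*sqrt(2)*t - 7*t - 14*sqrt(2)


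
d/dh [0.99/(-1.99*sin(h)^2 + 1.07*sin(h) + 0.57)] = (3.9402*sin(h) - 1.0593)*cos(h)/(-1.99*sin(h)^2 + 1.07*sin(h) + 0.57)^2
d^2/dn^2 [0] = 0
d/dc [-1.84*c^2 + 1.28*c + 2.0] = 1.28 - 3.68*c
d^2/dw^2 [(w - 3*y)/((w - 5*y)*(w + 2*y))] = 2*(-w^3 + 9*w^2*y - 57*w*y^2 + 87*y^3)/(-w^6 + 9*w^5*y + 3*w^4*y^2 - 153*w^3*y^3 - 30*w^2*y^4 + 900*w*y^5 + 1000*y^6)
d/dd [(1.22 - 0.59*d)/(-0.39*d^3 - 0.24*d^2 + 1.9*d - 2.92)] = (-0.4602*d^3 + 1.2858*d^2 + 0.5856*d - 0.5952)/(0.1521*d^6 + 0.1872*d^5 - 1.4244*d^4 + 1.3656*d^3 + 5.0116*d^2 - 11.096*d + 8.5264)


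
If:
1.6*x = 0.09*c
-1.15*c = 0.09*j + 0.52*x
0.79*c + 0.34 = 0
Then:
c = -0.43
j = 5.64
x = -0.02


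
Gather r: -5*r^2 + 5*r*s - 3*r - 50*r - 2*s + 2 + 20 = -5*r^2 + r*(5*s - 53) - 2*s + 22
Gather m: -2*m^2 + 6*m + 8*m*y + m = -2*m^2 + m*(8*y + 7)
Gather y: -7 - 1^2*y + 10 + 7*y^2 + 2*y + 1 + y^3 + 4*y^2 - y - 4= y^3 + 11*y^2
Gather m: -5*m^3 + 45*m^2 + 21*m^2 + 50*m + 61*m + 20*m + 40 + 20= -5*m^3 + 66*m^2 + 131*m + 60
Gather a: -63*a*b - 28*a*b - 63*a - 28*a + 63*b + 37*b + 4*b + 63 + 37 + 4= a*(-91*b - 91) + 104*b + 104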